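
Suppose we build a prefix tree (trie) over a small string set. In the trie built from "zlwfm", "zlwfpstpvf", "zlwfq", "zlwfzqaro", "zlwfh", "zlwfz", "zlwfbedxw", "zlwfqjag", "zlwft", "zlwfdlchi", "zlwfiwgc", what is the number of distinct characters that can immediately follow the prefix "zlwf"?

9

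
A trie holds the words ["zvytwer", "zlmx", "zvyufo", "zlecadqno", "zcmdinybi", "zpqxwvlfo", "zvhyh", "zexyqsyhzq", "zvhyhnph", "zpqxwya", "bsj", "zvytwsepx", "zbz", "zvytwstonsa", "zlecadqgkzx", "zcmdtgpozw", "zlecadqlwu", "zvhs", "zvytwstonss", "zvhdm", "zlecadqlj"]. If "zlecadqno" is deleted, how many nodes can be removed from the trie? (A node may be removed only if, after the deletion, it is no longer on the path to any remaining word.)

After clearing the end-marker at "zlecadqno", prune upward until reaching a node still needed by another word.
The suffix "no" (2 nodes) is used only by "zlecadqno"; the node for "zlecadq" still has the child "g", so pruning stops there.
Nodes removed: 2

2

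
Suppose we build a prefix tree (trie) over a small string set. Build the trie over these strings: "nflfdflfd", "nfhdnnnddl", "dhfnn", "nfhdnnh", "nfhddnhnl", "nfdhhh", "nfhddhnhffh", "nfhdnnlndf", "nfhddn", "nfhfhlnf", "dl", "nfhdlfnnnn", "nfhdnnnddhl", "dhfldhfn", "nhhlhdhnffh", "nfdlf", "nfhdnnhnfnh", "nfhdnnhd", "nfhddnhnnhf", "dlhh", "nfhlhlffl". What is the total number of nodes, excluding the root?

Insert word by word; a character creates a node only if that edge doesn't already exist:
  "nflfdflfd" → 9 new (n, f, l, f, d, f, l, f, d)
  "nfhdnnnddl" → prefix "nf" already present; 8 new (h, d, n, n, n, d, d, l)
  "dhfnn" → 5 new (d, h, f, n, n)
  "nfhdnnh" → prefix "nfhdnn" already present; 1 new (h)
  "nfhddnhnl" → prefix "nfhd" already present; 5 new (d, n, h, n, l)
  "nfdhhh" → prefix "nf" already present; 4 new (d, h, h, h)
  "nfhddhnhffh" → prefix "nfhdd" already present; 6 new (h, n, h, f, f, h)
  "nfhdnnlndf" → prefix "nfhdnn" already present; 4 new (l, n, d, f)
  "nfhddn" → prefix "nfhddn" already present; 0 new (none)
  "nfhfhlnf" → prefix "nfh" already present; 5 new (f, h, l, n, f)
  "dl" → prefix "d" already present; 1 new (l)
  "nfhdlfnnnn" → prefix "nfhd" already present; 6 new (l, f, n, n, n, n)
  "nfhdnnnddhl" → prefix "nfhdnnndd" already present; 2 new (h, l)
  "dhfldhfn" → prefix "dhf" already present; 5 new (l, d, h, f, n)
  "nhhlhdhnffh" → prefix "n" already present; 10 new (h, h, l, h, d, h, n, f, f, h)
  "nfdlf" → prefix "nfd" already present; 2 new (l, f)
  "nfhdnnhnfnh" → prefix "nfhdnnh" already present; 4 new (n, f, n, h)
  "nfhdnnhd" → prefix "nfhdnnh" already present; 1 new (d)
  "nfhddnhnnhf" → prefix "nfhddnhn" already present; 3 new (n, h, f)
  "dlhh" → prefix "dl" already present; 2 new (h, h)
  "nfhlhlffl" → prefix "nfh" already present; 6 new (l, h, l, f, f, l)
Total nodes = 9 + 8 + 5 + 1 + 5 + 4 + 6 + 4 + 0 + 5 + 1 + 6 + 2 + 5 + 10 + 2 + 4 + 1 + 3 + 2 + 6 = 89

89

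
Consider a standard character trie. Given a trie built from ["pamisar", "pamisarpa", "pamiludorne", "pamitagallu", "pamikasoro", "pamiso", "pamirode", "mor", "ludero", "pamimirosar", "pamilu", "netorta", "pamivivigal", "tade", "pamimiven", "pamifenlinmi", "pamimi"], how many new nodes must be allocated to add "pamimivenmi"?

The longest prefix of "pamimivenmi" already in the trie is "pamimiven" (length 9).
So 11 − 9 = 2 new nodes.

2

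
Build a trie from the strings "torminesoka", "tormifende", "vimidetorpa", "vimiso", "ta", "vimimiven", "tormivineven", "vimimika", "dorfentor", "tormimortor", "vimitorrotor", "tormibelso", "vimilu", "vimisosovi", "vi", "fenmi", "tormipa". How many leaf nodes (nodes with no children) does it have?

15

Leaves are exactly the stored words that no other stored word extends.
Those words: "dorfentor", "fenmi", "ta", "tormibelso", "tormifende", "tormimortor", "torminesoka", "tormipa", "tormivineven", "vimidetorpa", "vimilu", "vimimika", "vimimiven", "vimisosovi", "vimitorrotor"
Leaf count: 15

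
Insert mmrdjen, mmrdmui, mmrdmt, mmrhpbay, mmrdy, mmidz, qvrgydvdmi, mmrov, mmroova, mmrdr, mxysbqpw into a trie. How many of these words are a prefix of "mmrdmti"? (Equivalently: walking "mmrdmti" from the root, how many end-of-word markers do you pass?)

1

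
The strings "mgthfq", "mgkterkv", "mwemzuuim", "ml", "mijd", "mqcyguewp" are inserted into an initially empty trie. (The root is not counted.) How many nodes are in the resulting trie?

Count nodes per top-level branch (shared prefixes stored once):
  'm'-branch (mgkterkv, mgthfq, mijd, ml, mqcyguewp, mwemzuuim): 32 nodes
Sum: 32

32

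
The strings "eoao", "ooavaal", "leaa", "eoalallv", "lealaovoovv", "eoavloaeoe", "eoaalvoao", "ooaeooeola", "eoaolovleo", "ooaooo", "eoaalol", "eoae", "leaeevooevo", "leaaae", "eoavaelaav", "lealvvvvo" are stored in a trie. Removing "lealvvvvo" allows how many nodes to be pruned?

5

A node on "lealvvvvo"'s path can go only if nothing else ends at it or branches off below it.
The suffix "vvvvo" (5 nodes) is used only by "lealvvvvo"; the node for "leal" still has the child "a", so pruning stops there.
Nodes removed: 5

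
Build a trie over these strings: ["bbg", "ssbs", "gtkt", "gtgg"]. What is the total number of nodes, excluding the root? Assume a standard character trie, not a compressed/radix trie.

13

Count nodes per top-level branch (shared prefixes stored once):
  'b'-branch (bbg): 3 nodes
  'g'-branch (gtgg, gtkt): 6 nodes
  's'-branch (ssbs): 4 nodes
Sum: 13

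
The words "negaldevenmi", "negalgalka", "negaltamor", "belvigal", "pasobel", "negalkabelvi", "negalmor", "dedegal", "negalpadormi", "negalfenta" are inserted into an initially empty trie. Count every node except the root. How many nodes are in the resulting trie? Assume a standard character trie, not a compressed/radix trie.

Insert word by word; a character creates a node only if that edge doesn't already exist:
  "negaldevenmi" → 12 new (n, e, g, a, l, d, e, v, e, n, m, i)
  "negalgalka" → prefix "negal" already present; 5 new (g, a, l, k, a)
  "negaltamor" → prefix "negal" already present; 5 new (t, a, m, o, r)
  "belvigal" → 8 new (b, e, l, v, i, g, a, l)
  "pasobel" → 7 new (p, a, s, o, b, e, l)
  "negalkabelvi" → prefix "negal" already present; 7 new (k, a, b, e, l, v, i)
  "negalmor" → prefix "negal" already present; 3 new (m, o, r)
  "dedegal" → 7 new (d, e, d, e, g, a, l)
  "negalpadormi" → prefix "negal" already present; 7 new (p, a, d, o, r, m, i)
  "negalfenta" → prefix "negal" already present; 5 new (f, e, n, t, a)
Total nodes = 12 + 5 + 5 + 8 + 7 + 7 + 3 + 7 + 7 + 5 = 66

66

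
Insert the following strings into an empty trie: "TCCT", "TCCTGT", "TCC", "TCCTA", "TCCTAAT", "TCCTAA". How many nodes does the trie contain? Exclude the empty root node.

9

Insert word by word; a character creates a node only if that edge doesn't already exist:
  "TCCT" → 4 new (T, C, C, T)
  "TCCTGT" → prefix "TCCT" already present; 2 new (G, T)
  "TCC" → prefix "TCC" already present; 0 new (none)
  "TCCTA" → prefix "TCCT" already present; 1 new (A)
  "TCCTAAT" → prefix "TCCTA" already present; 2 new (A, T)
  "TCCTAA" → prefix "TCCTAA" already present; 0 new (none)
Total nodes = 4 + 2 + 0 + 1 + 2 + 0 = 9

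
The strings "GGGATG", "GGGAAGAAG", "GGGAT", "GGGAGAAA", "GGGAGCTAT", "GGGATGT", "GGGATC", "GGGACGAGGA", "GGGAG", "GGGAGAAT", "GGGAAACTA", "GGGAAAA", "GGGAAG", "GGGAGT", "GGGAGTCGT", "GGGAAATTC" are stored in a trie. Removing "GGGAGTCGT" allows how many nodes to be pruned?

A node on "GGGAGTCGT"'s path can go only if nothing else ends at it or branches off below it.
The suffix "CGT" (3 nodes) is used only by "GGGAGTCGT"; "GGGAGT" is itself a stored word, so pruning stops there.
Nodes removed: 3

3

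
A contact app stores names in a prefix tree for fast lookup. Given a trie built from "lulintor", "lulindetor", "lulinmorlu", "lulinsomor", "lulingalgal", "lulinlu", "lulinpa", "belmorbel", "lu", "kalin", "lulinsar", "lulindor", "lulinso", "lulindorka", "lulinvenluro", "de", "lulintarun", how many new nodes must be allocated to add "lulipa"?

2

The longest prefix of "lulipa" already in the trie is "luli" (length 4).
New nodes needed: |"lulipa"| − 4 = 6 − 4 = 2.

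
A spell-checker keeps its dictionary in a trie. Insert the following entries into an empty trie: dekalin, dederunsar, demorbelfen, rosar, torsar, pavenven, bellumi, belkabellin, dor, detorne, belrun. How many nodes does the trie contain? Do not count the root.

68

For each word, the new-node count is its length minus the longest prefix already in the trie:
  "dekalin" → 7 new (d, e, k, a, l, i, n)
  "dederunsar" → prefix "de" already present; 8 new (d, e, r, u, n, s, a, r)
  "demorbelfen" → prefix "de" already present; 9 new (m, o, r, b, e, l, f, e, n)
  "rosar" → 5 new (r, o, s, a, r)
  "torsar" → 6 new (t, o, r, s, a, r)
  "pavenven" → 8 new (p, a, v, e, n, v, e, n)
  "bellumi" → 7 new (b, e, l, l, u, m, i)
  "belkabellin" → prefix "bel" already present; 8 new (k, a, b, e, l, l, i, n)
  "dor" → prefix "d" already present; 2 new (o, r)
  "detorne" → prefix "de" already present; 5 new (t, o, r, n, e)
  "belrun" → prefix "bel" already present; 3 new (r, u, n)
Total nodes = 7 + 8 + 9 + 5 + 6 + 8 + 7 + 8 + 2 + 5 + 3 = 68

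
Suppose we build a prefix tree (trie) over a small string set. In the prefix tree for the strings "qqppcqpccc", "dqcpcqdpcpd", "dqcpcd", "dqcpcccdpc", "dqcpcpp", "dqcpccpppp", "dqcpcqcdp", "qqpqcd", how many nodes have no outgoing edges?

8

Leaves are exactly the stored words that no other stored word extends.
Those words: "dqcpcccdpc", "dqcpccpppp", "dqcpcd", "dqcpcpp", "dqcpcqcdp", "dqcpcqdpcpd", "qqppcqpccc", "qqpqcd"
Leaf count: 8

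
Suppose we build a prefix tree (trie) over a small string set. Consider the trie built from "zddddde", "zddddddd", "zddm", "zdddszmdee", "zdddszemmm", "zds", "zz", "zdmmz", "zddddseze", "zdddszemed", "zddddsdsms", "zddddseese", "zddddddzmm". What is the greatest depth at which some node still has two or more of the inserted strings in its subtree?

8

Equivalently: take the maximum, over all pairs, of their longest common prefix length.
e.g. "zdddszemed" and "zdddszemmm" share the prefix "zdddszem" of length 8; no pair shares a longer one.
Longest shared-prefix length: 8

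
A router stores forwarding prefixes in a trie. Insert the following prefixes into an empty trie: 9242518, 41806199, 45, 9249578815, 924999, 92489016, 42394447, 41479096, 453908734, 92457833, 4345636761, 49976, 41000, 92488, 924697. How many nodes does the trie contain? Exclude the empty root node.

Count nodes per top-level branch (shared prefixes stored once):
  '4'-branch (41000, 41479096, 41806199, 42394447, 4345636761, 45, 453908734, 49976): 45 nodes
  '9'-branch (9242518, 92457833, 924697, 92488, 92489016, 9249578815, 924999): 30 nodes
Sum: 75

75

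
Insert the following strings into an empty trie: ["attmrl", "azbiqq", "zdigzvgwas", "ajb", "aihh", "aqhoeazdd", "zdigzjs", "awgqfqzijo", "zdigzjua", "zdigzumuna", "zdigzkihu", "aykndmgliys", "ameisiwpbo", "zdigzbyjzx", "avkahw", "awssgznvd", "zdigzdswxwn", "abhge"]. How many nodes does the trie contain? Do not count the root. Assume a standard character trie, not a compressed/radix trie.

Trace insertions, counting only characters that open a new branch:
  "attmrl" → 6 new (a, t, t, m, r, l)
  "azbiqq" → prefix "a" already present; 5 new (z, b, i, q, q)
  "zdigzvgwas" → 10 new (z, d, i, g, z, v, g, w, a, s)
  "ajb" → prefix "a" already present; 2 new (j, b)
  "aihh" → prefix "a" already present; 3 new (i, h, h)
  "aqhoeazdd" → prefix "a" already present; 8 new (q, h, o, e, a, z, d, d)
  "zdigzjs" → prefix "zdigz" already present; 2 new (j, s)
  "awgqfqzijo" → prefix "a" already present; 9 new (w, g, q, f, q, z, i, j, o)
  "zdigzjua" → prefix "zdigzj" already present; 2 new (u, a)
  "zdigzumuna" → prefix "zdigz" already present; 5 new (u, m, u, n, a)
  "zdigzkihu" → prefix "zdigz" already present; 4 new (k, i, h, u)
  "aykndmgliys" → prefix "a" already present; 10 new (y, k, n, d, m, g, l, i, y, s)
  "ameisiwpbo" → prefix "a" already present; 9 new (m, e, i, s, i, w, p, b, o)
  "zdigzbyjzx" → prefix "zdigz" already present; 5 new (b, y, j, z, x)
  "avkahw" → prefix "a" already present; 5 new (v, k, a, h, w)
  "awssgznvd" → prefix "aw" already present; 7 new (s, s, g, z, n, v, d)
  "zdigzdswxwn" → prefix "zdigz" already present; 6 new (d, s, w, x, w, n)
  "abhge" → prefix "a" already present; 4 new (b, h, g, e)
Total nodes = 6 + 5 + 10 + 2 + 3 + 8 + 2 + 9 + 2 + 5 + 4 + 10 + 9 + 5 + 5 + 7 + 6 + 4 = 102

102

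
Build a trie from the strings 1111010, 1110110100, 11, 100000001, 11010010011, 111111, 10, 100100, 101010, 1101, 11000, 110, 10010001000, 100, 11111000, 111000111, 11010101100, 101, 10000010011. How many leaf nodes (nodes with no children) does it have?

12

Leaves are exactly the stored words that no other stored word extends.
Those words: "100000001", "10000010011", "10010001000", "101010", "11000", "11010010011", "11010101100", "111000111", "1110110100", "1111010", "11111000", "111111"
Leaf count: 12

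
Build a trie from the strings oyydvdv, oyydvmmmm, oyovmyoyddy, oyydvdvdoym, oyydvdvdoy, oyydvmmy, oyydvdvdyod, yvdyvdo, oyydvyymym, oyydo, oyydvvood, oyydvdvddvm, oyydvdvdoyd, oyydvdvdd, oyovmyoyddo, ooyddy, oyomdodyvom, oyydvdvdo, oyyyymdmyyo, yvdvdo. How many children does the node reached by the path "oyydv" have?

4

Follow the path "oyydv" to its node, then look at its outgoing edges.
Distinct next characters after "oyydv": d, m, v, y.
That node has 4 child edges.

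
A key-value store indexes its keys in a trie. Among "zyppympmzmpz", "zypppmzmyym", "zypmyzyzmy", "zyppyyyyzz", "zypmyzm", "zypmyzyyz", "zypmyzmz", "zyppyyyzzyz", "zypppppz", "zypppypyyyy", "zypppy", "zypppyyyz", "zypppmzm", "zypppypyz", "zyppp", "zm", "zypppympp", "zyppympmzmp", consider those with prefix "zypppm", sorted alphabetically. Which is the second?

Words with prefix "zypppm", in lexicographic order: "zypppmzm", "zypppmzmyym"
The 2nd is zypppmzmyym.

zypppmzmyym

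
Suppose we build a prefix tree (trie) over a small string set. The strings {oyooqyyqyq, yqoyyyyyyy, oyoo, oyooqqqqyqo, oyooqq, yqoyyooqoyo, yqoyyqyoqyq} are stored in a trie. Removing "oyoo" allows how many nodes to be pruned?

0

A node on "oyoo"'s path can go only if nothing else ends at it or branches off below it.
Every node on "oyoo" is still needed (e.g. by "oyooqyyqyq"), so nothing is freed.
Nodes removed: 0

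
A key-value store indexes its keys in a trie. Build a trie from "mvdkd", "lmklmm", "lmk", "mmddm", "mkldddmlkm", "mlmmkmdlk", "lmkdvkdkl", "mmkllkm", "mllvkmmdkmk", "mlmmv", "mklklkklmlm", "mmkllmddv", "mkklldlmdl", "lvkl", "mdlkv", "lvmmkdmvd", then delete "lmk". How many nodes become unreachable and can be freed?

After clearing the end-marker at "lmk", prune upward until reaching a node still needed by another word.
Every node on "lmk" is still needed (e.g. by "lmklmm"), so nothing is freed.
Nodes removed: 0

0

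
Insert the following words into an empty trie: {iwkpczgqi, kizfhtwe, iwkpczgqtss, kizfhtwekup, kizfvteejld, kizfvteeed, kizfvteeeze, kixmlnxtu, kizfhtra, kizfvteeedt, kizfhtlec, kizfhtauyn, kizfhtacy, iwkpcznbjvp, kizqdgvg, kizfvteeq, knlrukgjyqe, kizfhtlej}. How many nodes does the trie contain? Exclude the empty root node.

75

Trace insertions, counting only characters that open a new branch:
  "iwkpczgqi" → 9 new (i, w, k, p, c, z, g, q, i)
  "kizfhtwe" → 8 new (k, i, z, f, h, t, w, e)
  "iwkpczgqtss" → prefix "iwkpczgq" already present; 3 new (t, s, s)
  "kizfhtwekup" → prefix "kizfhtwe" already present; 3 new (k, u, p)
  "kizfvteejld" → prefix "kizf" already present; 7 new (v, t, e, e, j, l, d)
  "kizfvteeed" → prefix "kizfvtee" already present; 2 new (e, d)
  "kizfvteeeze" → prefix "kizfvteee" already present; 2 new (z, e)
  "kixmlnxtu" → prefix "ki" already present; 7 new (x, m, l, n, x, t, u)
  "kizfhtra" → prefix "kizfht" already present; 2 new (r, a)
  "kizfvteeedt" → prefix "kizfvteeed" already present; 1 new (t)
  "kizfhtlec" → prefix "kizfht" already present; 3 new (l, e, c)
  "kizfhtauyn" → prefix "kizfht" already present; 4 new (a, u, y, n)
  "kizfhtacy" → prefix "kizfhta" already present; 2 new (c, y)
  "iwkpcznbjvp" → prefix "iwkpcz" already present; 5 new (n, b, j, v, p)
  "kizqdgvg" → prefix "kiz" already present; 5 new (q, d, g, v, g)
  "kizfvteeq" → prefix "kizfvtee" already present; 1 new (q)
  "knlrukgjyqe" → prefix "k" already present; 10 new (n, l, r, u, k, g, j, y, q, e)
  "kizfhtlej" → prefix "kizfhtle" already present; 1 new (j)
Total nodes = 9 + 8 + 3 + 3 + 7 + 2 + 2 + 7 + 2 + 1 + 3 + 4 + 2 + 5 + 5 + 1 + 10 + 1 = 75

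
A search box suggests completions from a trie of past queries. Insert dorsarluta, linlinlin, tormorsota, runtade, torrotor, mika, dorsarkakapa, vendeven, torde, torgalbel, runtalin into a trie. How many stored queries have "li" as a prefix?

Traverse to the node for "li", then collect every word in that subtree.
Words under "li": linlinlin
Count: 1

1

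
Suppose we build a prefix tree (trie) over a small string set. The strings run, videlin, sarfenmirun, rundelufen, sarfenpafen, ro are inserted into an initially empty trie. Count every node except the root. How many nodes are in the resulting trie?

For each word, the new-node count is its length minus the longest prefix already in the trie:
  "run" → 3 new (r, u, n)
  "videlin" → 7 new (v, i, d, e, l, i, n)
  "sarfenmirun" → 11 new (s, a, r, f, e, n, m, i, r, u, n)
  "rundelufen" → prefix "run" already present; 7 new (d, e, l, u, f, e, n)
  "sarfenpafen" → prefix "sarfen" already present; 5 new (p, a, f, e, n)
  "ro" → prefix "r" already present; 1 new (o)
Total nodes = 3 + 7 + 11 + 7 + 5 + 1 = 34

34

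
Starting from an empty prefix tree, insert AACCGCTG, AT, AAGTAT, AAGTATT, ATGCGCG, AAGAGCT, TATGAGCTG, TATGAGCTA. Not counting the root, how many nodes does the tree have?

33

Trie structure (* marks end of a word):
(root)
├─ A
│  ├─ A
│  │  ├─ C
│  │  │  └─ C
│  │  │     └─ G
│  │  │        └─ C
│  │  │           └─ T
│  │  │              └─ G *
│  │  └─ G
│  │     ├─ A
│  │     │  └─ G
│  │     │     └─ C
│  │     │        └─ T *
│  │     └─ T
│  │        └─ A
│  │           └─ T *
│  │              └─ T *
│  └─ T *
│     └─ G
│        └─ C
│           └─ G
│              └─ C
│                 └─ G *
└─ T
   └─ A
      └─ T
         └─ G
            └─ A
               └─ G
                  └─ C
                     └─ T
                        ├─ A *
                        └─ G *
Counting every labelled node above: 33.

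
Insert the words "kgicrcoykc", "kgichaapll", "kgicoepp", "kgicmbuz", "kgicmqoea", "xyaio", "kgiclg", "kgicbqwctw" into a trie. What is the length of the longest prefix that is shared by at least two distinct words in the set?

Look for the deepest trie node that still has at least two words in its subtree.
"kgicmbuz" and "kgicmqoea" agree on "kgicm" (5 characters) before diverging; nothing deeper is shared.
Longest shared-prefix length: 5

5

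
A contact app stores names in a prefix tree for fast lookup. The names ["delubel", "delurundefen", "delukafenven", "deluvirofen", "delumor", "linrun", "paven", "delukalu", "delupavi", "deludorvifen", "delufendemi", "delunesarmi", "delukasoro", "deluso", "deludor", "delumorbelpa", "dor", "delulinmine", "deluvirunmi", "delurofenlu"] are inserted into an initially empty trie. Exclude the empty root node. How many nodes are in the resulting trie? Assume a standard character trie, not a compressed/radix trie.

Trace insertions, counting only characters that open a new branch:
  "delubel" → 7 new (d, e, l, u, b, e, l)
  "delurundefen" → prefix "delu" already present; 8 new (r, u, n, d, e, f, e, n)
  "delukafenven" → prefix "delu" already present; 8 new (k, a, f, e, n, v, e, n)
  "deluvirofen" → prefix "delu" already present; 7 new (v, i, r, o, f, e, n)
  "delumor" → prefix "delu" already present; 3 new (m, o, r)
  "linrun" → 6 new (l, i, n, r, u, n)
  "paven" → 5 new (p, a, v, e, n)
  "delukalu" → prefix "deluka" already present; 2 new (l, u)
  "delupavi" → prefix "delu" already present; 4 new (p, a, v, i)
  "deludorvifen" → prefix "delu" already present; 8 new (d, o, r, v, i, f, e, n)
  "delufendemi" → prefix "delu" already present; 7 new (f, e, n, d, e, m, i)
  "delunesarmi" → prefix "delu" already present; 7 new (n, e, s, a, r, m, i)
  "delukasoro" → prefix "deluka" already present; 4 new (s, o, r, o)
  "deluso" → prefix "delu" already present; 2 new (s, o)
  "deludor" → prefix "deludor" already present; 0 new (none)
  "delumorbelpa" → prefix "delumor" already present; 5 new (b, e, l, p, a)
  "dor" → prefix "d" already present; 2 new (o, r)
  "delulinmine" → prefix "delu" already present; 7 new (l, i, n, m, i, n, e)
  "deluvirunmi" → prefix "deluvir" already present; 4 new (u, n, m, i)
  "delurofenlu" → prefix "delur" already present; 6 new (o, f, e, n, l, u)
Total nodes = 7 + 8 + 8 + 7 + 3 + 6 + 5 + 2 + 4 + 8 + 7 + 7 + 4 + 2 + 0 + 5 + 2 + 7 + 4 + 6 = 102

102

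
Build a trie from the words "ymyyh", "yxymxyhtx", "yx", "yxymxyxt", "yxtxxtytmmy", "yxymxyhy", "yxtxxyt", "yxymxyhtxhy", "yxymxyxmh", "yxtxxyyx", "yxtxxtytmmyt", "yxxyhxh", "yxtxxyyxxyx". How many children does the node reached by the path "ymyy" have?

1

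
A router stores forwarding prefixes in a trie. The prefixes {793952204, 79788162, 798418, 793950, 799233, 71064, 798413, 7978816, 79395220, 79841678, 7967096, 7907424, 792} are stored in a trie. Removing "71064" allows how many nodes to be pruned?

4

A node on "71064"'s path can go only if nothing else ends at it or branches off below it.
The suffix "1064" (4 nodes) is used only by "71064"; the node for "7" still has the child "9", so pruning stops there.
Nodes removed: 4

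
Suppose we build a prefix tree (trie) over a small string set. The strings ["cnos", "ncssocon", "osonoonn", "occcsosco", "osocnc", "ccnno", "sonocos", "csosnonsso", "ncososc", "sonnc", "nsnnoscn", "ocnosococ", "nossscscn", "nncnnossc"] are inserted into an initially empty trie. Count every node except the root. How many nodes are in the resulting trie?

Insert word by word; a character creates a node only if that edge doesn't already exist:
  "cnos" → 4 new (c, n, o, s)
  "ncssocon" → 8 new (n, c, s, s, o, c, o, n)
  "osonoonn" → 8 new (o, s, o, n, o, o, n, n)
  "occcsosco" → prefix "o" already present; 8 new (c, c, c, s, o, s, c, o)
  "osocnc" → prefix "oso" already present; 3 new (c, n, c)
  "ccnno" → prefix "c" already present; 4 new (c, n, n, o)
  "sonocos" → 7 new (s, o, n, o, c, o, s)
  "csosnonsso" → prefix "c" already present; 9 new (s, o, s, n, o, n, s, s, o)
  "ncososc" → prefix "nc" already present; 5 new (o, s, o, s, c)
  "sonnc" → prefix "son" already present; 2 new (n, c)
  "nsnnoscn" → prefix "n" already present; 7 new (s, n, n, o, s, c, n)
  "ocnosococ" → prefix "oc" already present; 7 new (n, o, s, o, c, o, c)
  "nossscscn" → prefix "n" already present; 8 new (o, s, s, s, c, s, c, n)
  "nncnnossc" → prefix "n" already present; 8 new (n, c, n, n, o, s, s, c)
Total nodes = 4 + 8 + 8 + 8 + 3 + 4 + 7 + 9 + 5 + 2 + 7 + 7 + 8 + 8 = 88

88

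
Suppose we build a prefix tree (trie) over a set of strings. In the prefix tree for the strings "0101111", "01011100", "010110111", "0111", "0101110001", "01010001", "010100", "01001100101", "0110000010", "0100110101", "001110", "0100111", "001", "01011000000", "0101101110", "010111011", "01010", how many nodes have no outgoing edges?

12

Leaves are exactly the stored words that no other stored word extends.
Those words: "001110", "01001100101", "0100110101", "0100111", "01010001", "01011000000", "0101101110", "0101110001", "010111011", "0101111", "0110000010", "0111"
Leaf count: 12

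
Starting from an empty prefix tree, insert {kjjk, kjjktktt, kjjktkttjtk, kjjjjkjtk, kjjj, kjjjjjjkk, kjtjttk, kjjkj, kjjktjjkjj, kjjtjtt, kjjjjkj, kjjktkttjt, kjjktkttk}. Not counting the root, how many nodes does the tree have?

37

Trie structure (* marks end of a word):
(root)
└─ k
   └─ j
      ├─ j
      │  ├─ j *
      │  │  └─ j
      │  │     ├─ j
      │  │     │  └─ j
      │  │     │     └─ k
      │  │     │        └─ k *
      │  │     └─ k
      │  │        └─ j *
      │  │           └─ t
      │  │              └─ k *
      │  ├─ k *
      │  │  ├─ j *
      │  │  └─ t
      │  │     ├─ j
      │  │     │  └─ j
      │  │     │     └─ k
      │  │     │        └─ j
      │  │     │           └─ j *
      │  │     └─ k
      │  │        └─ t
      │  │           └─ t *
      │  │              ├─ j
      │  │              │  └─ t *
      │  │              │     └─ k *
      │  │              └─ k *
      │  └─ t
      │     └─ j
      │        └─ t
      │           └─ t *
      └─ t
         └─ j
            └─ t
               └─ t
                  └─ k *
Counting every labelled node above: 37.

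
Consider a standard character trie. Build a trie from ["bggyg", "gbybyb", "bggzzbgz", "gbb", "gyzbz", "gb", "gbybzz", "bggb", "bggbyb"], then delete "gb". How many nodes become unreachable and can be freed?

0

After clearing the end-marker at "gb", prune upward until reaching a node still needed by another word.
Every node on "gb" is still needed (e.g. by "gbybyb"), so nothing is freed.
Nodes removed: 0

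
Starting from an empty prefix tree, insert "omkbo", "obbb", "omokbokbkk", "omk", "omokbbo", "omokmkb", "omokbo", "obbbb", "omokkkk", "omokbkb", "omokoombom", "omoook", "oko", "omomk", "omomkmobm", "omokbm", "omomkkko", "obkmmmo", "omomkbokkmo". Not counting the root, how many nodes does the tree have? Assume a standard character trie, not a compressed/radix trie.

59

Insert word by word; a character creates a node only if that edge doesn't already exist:
  "omkbo" → 5 new (o, m, k, b, o)
  "obbb" → prefix "o" already present; 3 new (b, b, b)
  "omokbokbkk" → prefix "om" already present; 8 new (o, k, b, o, k, b, k, k)
  "omk" → prefix "omk" already present; 0 new (none)
  "omokbbo" → prefix "omokb" already present; 2 new (b, o)
  "omokmkb" → prefix "omok" already present; 3 new (m, k, b)
  "omokbo" → prefix "omokbo" already present; 0 new (none)
  "obbbb" → prefix "obbb" already present; 1 new (b)
  "omokkkk" → prefix "omok" already present; 3 new (k, k, k)
  "omokbkb" → prefix "omokb" already present; 2 new (k, b)
  "omokoombom" → prefix "omok" already present; 6 new (o, o, m, b, o, m)
  "omoook" → prefix "omo" already present; 3 new (o, o, k)
  "oko" → prefix "o" already present; 2 new (k, o)
  "omomk" → prefix "omo" already present; 2 new (m, k)
  "omomkmobm" → prefix "omomk" already present; 4 new (m, o, b, m)
  "omokbm" → prefix "omokb" already present; 1 new (m)
  "omomkkko" → prefix "omomk" already present; 3 new (k, k, o)
  "obkmmmo" → prefix "ob" already present; 5 new (k, m, m, m, o)
  "omomkbokkmo" → prefix "omomk" already present; 6 new (b, o, k, k, m, o)
Total nodes = 5 + 3 + 8 + 0 + 2 + 3 + 0 + 1 + 3 + 2 + 6 + 3 + 2 + 2 + 4 + 1 + 3 + 5 + 6 = 59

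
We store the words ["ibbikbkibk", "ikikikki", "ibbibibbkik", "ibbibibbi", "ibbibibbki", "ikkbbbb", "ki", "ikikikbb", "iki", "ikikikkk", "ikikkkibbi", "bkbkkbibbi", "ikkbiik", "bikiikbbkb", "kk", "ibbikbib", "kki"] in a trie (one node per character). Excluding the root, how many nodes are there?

67

For each word, the new-node count is its length minus the longest prefix already in the trie:
  "ibbikbkibk" → 10 new (i, b, b, i, k, b, k, i, b, k)
  "ikikikki" → prefix "i" already present; 7 new (k, i, k, i, k, k, i)
  "ibbibibbkik" → prefix "ibbi" already present; 7 new (b, i, b, b, k, i, k)
  "ibbibibbi" → prefix "ibbibibb" already present; 1 new (i)
  "ibbibibbki" → prefix "ibbibibbki" already present; 0 new (none)
  "ikkbbbb" → prefix "ik" already present; 5 new (k, b, b, b, b)
  "ki" → 2 new (k, i)
  "ikikikbb" → prefix "ikikik" already present; 2 new (b, b)
  "iki" → prefix "iki" already present; 0 new (none)
  "ikikikkk" → prefix "ikikikk" already present; 1 new (k)
  "ikikkkibbi" → prefix "ikik" already present; 6 new (k, k, i, b, b, i)
  "bkbkkbibbi" → 10 new (b, k, b, k, k, b, i, b, b, i)
  "ikkbiik" → prefix "ikkb" already present; 3 new (i, i, k)
  "bikiikbbkb" → prefix "b" already present; 9 new (i, k, i, i, k, b, b, k, b)
  "kk" → prefix "k" already present; 1 new (k)
  "ibbikbib" → prefix "ibbikb" already present; 2 new (i, b)
  "kki" → prefix "kk" already present; 1 new (i)
Total nodes = 10 + 7 + 7 + 1 + 0 + 5 + 2 + 2 + 0 + 1 + 6 + 10 + 3 + 9 + 1 + 2 + 1 = 67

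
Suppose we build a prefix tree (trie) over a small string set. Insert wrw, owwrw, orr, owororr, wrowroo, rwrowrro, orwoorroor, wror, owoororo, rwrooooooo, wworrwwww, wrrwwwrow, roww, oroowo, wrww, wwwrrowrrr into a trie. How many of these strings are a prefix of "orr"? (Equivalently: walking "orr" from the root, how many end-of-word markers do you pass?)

1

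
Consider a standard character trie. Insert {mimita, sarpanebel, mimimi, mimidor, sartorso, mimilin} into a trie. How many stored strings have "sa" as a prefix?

2

Walk to "sa"; the words in its subtree are exactly those with that prefix.
Matches: "sarpanebel", "sartorso"
Count: 2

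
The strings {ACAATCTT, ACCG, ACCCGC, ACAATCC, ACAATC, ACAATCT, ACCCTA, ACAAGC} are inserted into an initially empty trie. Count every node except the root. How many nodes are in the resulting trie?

Insert word by word; a character creates a node only if that edge doesn't already exist:
  "ACAATCTT" → 8 new (A, C, A, A, T, C, T, T)
  "ACCG" → prefix "AC" already present; 2 new (C, G)
  "ACCCGC" → prefix "ACC" already present; 3 new (C, G, C)
  "ACAATCC" → prefix "ACAATC" already present; 1 new (C)
  "ACAATC" → prefix "ACAATC" already present; 0 new (none)
  "ACAATCT" → prefix "ACAATCT" already present; 0 new (none)
  "ACCCTA" → prefix "ACCC" already present; 2 new (T, A)
  "ACAAGC" → prefix "ACAA" already present; 2 new (G, C)
Total nodes = 8 + 2 + 3 + 1 + 0 + 0 + 2 + 2 = 18

18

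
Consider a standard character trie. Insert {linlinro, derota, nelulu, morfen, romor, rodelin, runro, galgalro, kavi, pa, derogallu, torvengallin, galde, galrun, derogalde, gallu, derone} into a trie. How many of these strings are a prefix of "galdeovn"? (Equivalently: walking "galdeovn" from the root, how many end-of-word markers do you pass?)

Walk "galdeovn" from the root; an end-of-word marker is hit whenever a stored word is a prefix of "galdeovn".
Prefixes of the query that are stored words: "galde"
Count: 1

1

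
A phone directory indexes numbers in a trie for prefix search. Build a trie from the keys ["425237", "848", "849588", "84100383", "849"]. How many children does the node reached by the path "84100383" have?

Follow the path "84100383" to its node, then look at its outgoing edges.
No stored string extends past "84100383".
That node has 0 child edges.

0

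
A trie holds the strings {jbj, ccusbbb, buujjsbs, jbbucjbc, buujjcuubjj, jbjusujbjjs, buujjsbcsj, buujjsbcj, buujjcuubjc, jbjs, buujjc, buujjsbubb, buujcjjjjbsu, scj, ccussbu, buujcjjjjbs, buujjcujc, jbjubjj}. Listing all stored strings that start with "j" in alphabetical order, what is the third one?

jbjs

Words with prefix "j", in lexicographic order: "jbbucjbc", "jbj", "jbjs", "jbjubjj", "jbjusujbjjs"
Position 3: jbjs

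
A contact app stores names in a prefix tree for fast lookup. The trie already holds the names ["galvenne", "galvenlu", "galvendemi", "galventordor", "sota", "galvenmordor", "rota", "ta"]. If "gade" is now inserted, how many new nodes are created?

The longest prefix of "gade" already in the trie is "ga" (length 2).
New nodes needed: |"gade"| − 2 = 4 − 2 = 2.

2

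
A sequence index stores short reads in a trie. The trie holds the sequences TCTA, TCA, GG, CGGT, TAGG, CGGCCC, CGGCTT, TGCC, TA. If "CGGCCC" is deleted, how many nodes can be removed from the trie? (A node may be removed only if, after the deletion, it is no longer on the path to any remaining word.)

2

After clearing the end-marker at "CGGCCC", prune upward until reaching a node still needed by another word.
The suffix "CC" (2 nodes) is used only by "CGGCCC"; the node for "CGGC" still has the child "T", so pruning stops there.
Nodes removed: 2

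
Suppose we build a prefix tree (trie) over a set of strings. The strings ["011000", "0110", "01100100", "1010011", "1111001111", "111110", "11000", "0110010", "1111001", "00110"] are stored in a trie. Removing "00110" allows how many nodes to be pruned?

4

After clearing the end-marker at "00110", prune upward until reaching a node still needed by another word.
The suffix "0110" (4 nodes) is used only by "00110"; the node for "0" still has the child "1", so pruning stops there.
Nodes removed: 4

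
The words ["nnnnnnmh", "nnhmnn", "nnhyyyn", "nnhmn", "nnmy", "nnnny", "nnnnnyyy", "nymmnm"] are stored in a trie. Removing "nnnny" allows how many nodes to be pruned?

1

After clearing the end-marker at "nnnny", prune upward until reaching a node still needed by another word.
The suffix "y" (1 node) is used only by "nnnny"; the node for "nnnn" still has the child "n", so pruning stops there.
Nodes removed: 1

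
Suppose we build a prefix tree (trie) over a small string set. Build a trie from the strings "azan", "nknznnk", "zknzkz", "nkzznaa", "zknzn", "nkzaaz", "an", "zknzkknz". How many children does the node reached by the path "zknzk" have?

Walk "zknzk" from the root, arriving at one node.
Distinct next characters after "zknzk": k, z.
That node has 2 child edges.

2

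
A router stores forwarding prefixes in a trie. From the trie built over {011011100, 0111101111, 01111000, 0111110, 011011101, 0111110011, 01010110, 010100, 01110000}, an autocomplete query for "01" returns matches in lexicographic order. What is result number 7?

0111101111

Words with prefix "01", in lexicographic order: "010100", "01010110", "011011100", "011011101", "01110000", "01111000", "0111101111", "0111110", "0111110011"
Position 7: 0111101111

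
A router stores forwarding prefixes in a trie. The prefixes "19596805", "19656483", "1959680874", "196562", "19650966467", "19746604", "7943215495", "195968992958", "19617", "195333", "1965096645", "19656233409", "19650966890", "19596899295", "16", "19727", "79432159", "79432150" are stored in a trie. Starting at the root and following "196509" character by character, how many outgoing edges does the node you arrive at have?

Walk "196509" from the root, arriving at one node.
Distinct next characters after "196509": 6.
That node has 1 child edge.

1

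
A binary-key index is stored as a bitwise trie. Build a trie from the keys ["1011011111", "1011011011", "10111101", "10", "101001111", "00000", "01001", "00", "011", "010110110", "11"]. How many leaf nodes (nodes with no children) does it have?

9

Leaves are exactly the stored words that no other stored word extends.
Those words: "00000", "01001", "010110110", "011", "101001111", "1011011011", "1011011111", "10111101", "11"
Leaf count: 9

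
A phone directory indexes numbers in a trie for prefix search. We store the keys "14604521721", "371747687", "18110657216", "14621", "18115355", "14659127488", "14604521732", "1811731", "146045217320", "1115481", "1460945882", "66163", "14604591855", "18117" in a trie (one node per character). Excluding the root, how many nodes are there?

For each word, the new-node count is its length minus the longest prefix already in the trie:
  "14604521721" → 11 new (1, 4, 6, 0, 4, 5, 2, 1, 7, 2, 1)
  "371747687" → 9 new (3, 7, 1, 7, 4, 7, 6, 8, 7)
  "18110657216" → prefix "1" already present; 10 new (8, 1, 1, 0, 6, 5, 7, 2, 1, 6)
  "14621" → prefix "146" already present; 2 new (2, 1)
  "18115355" → prefix "1811" already present; 4 new (5, 3, 5, 5)
  "14659127488" → prefix "146" already present; 8 new (5, 9, 1, 2, 7, 4, 8, 8)
  "14604521732" → prefix "146045217" already present; 2 new (3, 2)
  "1811731" → prefix "1811" already present; 3 new (7, 3, 1)
  "146045217320" → prefix "14604521732" already present; 1 new (0)
  "1115481" → prefix "1" already present; 6 new (1, 1, 5, 4, 8, 1)
  "1460945882" → prefix "1460" already present; 6 new (9, 4, 5, 8, 8, 2)
  "66163" → 5 new (6, 6, 1, 6, 3)
  "14604591855" → prefix "146045" already present; 5 new (9, 1, 8, 5, 5)
  "18117" → prefix "18117" already present; 0 new (none)
Total nodes = 11 + 9 + 10 + 2 + 4 + 8 + 2 + 3 + 1 + 6 + 6 + 5 + 5 + 0 = 72

72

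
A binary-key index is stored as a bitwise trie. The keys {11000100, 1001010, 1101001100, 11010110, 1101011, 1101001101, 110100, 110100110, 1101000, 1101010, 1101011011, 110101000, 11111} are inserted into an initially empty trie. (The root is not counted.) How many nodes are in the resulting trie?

For each word, the new-node count is its length minus the longest prefix already in the trie:
  "11000100" → 8 new (1, 1, 0, 0, 0, 1, 0, 0)
  "1001010" → prefix "1" already present; 6 new (0, 0, 1, 0, 1, 0)
  "1101001100" → prefix "110" already present; 7 new (1, 0, 0, 1, 1, 0, 0)
  "11010110" → prefix "11010" already present; 3 new (1, 1, 0)
  "1101011" → prefix "1101011" already present; 0 new (none)
  "1101001101" → prefix "110100110" already present; 1 new (1)
  "110100" → prefix "110100" already present; 0 new (none)
  "110100110" → prefix "110100110" already present; 0 new (none)
  "1101000" → prefix "110100" already present; 1 new (0)
  "1101010" → prefix "110101" already present; 1 new (0)
  "1101011011" → prefix "11010110" already present; 2 new (1, 1)
  "110101000" → prefix "1101010" already present; 2 new (0, 0)
  "11111" → prefix "11" already present; 3 new (1, 1, 1)
Total nodes = 8 + 6 + 7 + 3 + 0 + 1 + 0 + 0 + 1 + 1 + 2 + 2 + 3 = 34

34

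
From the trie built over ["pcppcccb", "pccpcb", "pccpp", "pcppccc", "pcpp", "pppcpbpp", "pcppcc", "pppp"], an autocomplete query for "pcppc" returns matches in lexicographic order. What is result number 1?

Words with prefix "pcppc", in lexicographic order: "pcppcc", "pcppccc", "pcppcccb"
Position 1: pcppcc

pcppcc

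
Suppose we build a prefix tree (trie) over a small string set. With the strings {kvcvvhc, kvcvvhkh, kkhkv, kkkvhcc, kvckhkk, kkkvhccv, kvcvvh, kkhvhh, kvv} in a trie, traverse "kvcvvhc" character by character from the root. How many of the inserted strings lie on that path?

Check each prefix of "kvcvvhc" against the stored set — each match is an end-marker on the path.
Prefixes of the query that are stored words: "kvcvvh", "kvcvvhc"
Count: 2

2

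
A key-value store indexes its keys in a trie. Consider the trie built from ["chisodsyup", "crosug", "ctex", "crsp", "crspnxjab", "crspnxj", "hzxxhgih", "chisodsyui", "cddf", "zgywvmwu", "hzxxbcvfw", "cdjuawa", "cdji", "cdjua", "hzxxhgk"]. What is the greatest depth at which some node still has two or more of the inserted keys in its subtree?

9

The deepest shared node is where two words last agree before diverging.
"chisodsyui" and "chisodsyup" agree on "chisodsyu" (9 characters) before diverging; nothing deeper is shared.
Longest shared-prefix length: 9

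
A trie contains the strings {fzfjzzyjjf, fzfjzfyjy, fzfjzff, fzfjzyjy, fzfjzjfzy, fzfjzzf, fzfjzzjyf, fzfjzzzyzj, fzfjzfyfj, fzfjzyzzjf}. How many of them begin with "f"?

10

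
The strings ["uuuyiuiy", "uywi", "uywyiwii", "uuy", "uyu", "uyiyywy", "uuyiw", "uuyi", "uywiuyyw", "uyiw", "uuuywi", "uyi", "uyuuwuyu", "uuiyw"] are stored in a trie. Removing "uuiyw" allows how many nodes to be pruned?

3

After clearing the end-marker at "uuiyw", prune upward until reaching a node still needed by another word.
The suffix "iyw" (3 nodes) is used only by "uuiyw"; the node for "uu" still has the child "u", so pruning stops there.
Nodes removed: 3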